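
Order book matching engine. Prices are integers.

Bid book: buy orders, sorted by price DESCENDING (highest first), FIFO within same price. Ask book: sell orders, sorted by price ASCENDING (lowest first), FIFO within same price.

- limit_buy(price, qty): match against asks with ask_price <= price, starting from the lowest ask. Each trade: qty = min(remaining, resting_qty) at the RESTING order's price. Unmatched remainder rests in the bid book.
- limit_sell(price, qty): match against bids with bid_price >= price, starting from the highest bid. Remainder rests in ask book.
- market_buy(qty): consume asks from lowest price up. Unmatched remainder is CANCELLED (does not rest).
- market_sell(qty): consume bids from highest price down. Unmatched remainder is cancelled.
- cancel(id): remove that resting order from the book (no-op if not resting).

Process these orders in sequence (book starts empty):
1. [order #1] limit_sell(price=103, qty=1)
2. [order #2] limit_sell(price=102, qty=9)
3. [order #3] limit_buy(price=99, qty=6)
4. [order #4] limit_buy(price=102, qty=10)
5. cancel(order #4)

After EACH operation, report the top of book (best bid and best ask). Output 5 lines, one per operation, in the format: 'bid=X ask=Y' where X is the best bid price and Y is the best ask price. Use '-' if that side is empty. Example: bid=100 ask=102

Answer: bid=- ask=103
bid=- ask=102
bid=99 ask=102
bid=102 ask=103
bid=99 ask=103

Derivation:
After op 1 [order #1] limit_sell(price=103, qty=1): fills=none; bids=[-] asks=[#1:1@103]
After op 2 [order #2] limit_sell(price=102, qty=9): fills=none; bids=[-] asks=[#2:9@102 #1:1@103]
After op 3 [order #3] limit_buy(price=99, qty=6): fills=none; bids=[#3:6@99] asks=[#2:9@102 #1:1@103]
After op 4 [order #4] limit_buy(price=102, qty=10): fills=#4x#2:9@102; bids=[#4:1@102 #3:6@99] asks=[#1:1@103]
After op 5 cancel(order #4): fills=none; bids=[#3:6@99] asks=[#1:1@103]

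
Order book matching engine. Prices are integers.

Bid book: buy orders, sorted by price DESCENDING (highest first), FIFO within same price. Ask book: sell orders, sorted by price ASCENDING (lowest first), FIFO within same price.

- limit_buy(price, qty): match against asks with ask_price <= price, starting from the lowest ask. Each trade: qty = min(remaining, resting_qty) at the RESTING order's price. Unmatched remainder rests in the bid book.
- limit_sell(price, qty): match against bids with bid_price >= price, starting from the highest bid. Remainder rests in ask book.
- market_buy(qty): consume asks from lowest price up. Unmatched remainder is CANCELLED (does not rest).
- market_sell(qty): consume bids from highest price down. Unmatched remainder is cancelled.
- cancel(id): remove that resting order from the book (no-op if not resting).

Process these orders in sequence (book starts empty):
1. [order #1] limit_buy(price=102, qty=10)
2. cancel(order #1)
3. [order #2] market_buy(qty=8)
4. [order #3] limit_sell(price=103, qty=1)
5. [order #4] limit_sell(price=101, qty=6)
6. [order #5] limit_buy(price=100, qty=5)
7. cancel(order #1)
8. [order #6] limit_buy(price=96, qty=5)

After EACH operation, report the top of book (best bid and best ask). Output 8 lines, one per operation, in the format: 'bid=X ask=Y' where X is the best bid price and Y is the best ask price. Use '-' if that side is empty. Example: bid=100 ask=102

After op 1 [order #1] limit_buy(price=102, qty=10): fills=none; bids=[#1:10@102] asks=[-]
After op 2 cancel(order #1): fills=none; bids=[-] asks=[-]
After op 3 [order #2] market_buy(qty=8): fills=none; bids=[-] asks=[-]
After op 4 [order #3] limit_sell(price=103, qty=1): fills=none; bids=[-] asks=[#3:1@103]
After op 5 [order #4] limit_sell(price=101, qty=6): fills=none; bids=[-] asks=[#4:6@101 #3:1@103]
After op 6 [order #5] limit_buy(price=100, qty=5): fills=none; bids=[#5:5@100] asks=[#4:6@101 #3:1@103]
After op 7 cancel(order #1): fills=none; bids=[#5:5@100] asks=[#4:6@101 #3:1@103]
After op 8 [order #6] limit_buy(price=96, qty=5): fills=none; bids=[#5:5@100 #6:5@96] asks=[#4:6@101 #3:1@103]

Answer: bid=102 ask=-
bid=- ask=-
bid=- ask=-
bid=- ask=103
bid=- ask=101
bid=100 ask=101
bid=100 ask=101
bid=100 ask=101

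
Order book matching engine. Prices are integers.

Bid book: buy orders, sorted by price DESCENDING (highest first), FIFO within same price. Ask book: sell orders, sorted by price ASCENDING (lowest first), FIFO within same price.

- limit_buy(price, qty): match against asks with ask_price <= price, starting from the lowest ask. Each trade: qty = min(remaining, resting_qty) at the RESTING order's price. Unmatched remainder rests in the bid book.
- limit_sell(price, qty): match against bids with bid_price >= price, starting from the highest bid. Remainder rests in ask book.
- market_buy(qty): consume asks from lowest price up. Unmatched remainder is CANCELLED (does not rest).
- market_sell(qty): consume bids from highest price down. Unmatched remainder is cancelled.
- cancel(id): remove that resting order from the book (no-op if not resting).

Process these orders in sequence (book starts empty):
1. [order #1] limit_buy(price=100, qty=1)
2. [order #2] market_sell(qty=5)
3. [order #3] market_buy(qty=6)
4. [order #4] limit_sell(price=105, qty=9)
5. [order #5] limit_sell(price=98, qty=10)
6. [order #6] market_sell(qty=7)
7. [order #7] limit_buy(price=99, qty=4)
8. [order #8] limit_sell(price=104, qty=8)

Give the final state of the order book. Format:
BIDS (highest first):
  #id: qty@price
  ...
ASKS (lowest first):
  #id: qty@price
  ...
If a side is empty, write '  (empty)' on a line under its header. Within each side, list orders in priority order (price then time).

Answer: BIDS (highest first):
  (empty)
ASKS (lowest first):
  #5: 6@98
  #8: 8@104
  #4: 9@105

Derivation:
After op 1 [order #1] limit_buy(price=100, qty=1): fills=none; bids=[#1:1@100] asks=[-]
After op 2 [order #2] market_sell(qty=5): fills=#1x#2:1@100; bids=[-] asks=[-]
After op 3 [order #3] market_buy(qty=6): fills=none; bids=[-] asks=[-]
After op 4 [order #4] limit_sell(price=105, qty=9): fills=none; bids=[-] asks=[#4:9@105]
After op 5 [order #5] limit_sell(price=98, qty=10): fills=none; bids=[-] asks=[#5:10@98 #4:9@105]
After op 6 [order #6] market_sell(qty=7): fills=none; bids=[-] asks=[#5:10@98 #4:9@105]
After op 7 [order #7] limit_buy(price=99, qty=4): fills=#7x#5:4@98; bids=[-] asks=[#5:6@98 #4:9@105]
After op 8 [order #8] limit_sell(price=104, qty=8): fills=none; bids=[-] asks=[#5:6@98 #8:8@104 #4:9@105]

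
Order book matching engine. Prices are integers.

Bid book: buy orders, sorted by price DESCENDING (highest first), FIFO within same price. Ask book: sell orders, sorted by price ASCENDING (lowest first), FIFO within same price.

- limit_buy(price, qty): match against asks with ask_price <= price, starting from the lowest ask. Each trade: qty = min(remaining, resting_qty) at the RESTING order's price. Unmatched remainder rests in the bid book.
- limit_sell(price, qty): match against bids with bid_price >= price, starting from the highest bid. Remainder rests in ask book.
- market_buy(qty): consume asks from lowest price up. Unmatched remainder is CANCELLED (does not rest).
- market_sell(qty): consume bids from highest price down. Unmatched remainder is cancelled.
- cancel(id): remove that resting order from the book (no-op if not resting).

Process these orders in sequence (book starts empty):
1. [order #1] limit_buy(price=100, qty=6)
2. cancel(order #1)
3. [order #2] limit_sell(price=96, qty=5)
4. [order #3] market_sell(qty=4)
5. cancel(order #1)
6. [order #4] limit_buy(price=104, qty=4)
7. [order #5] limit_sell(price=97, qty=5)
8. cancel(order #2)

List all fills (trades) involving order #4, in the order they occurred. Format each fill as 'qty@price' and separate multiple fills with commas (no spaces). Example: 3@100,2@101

Answer: 4@96

Derivation:
After op 1 [order #1] limit_buy(price=100, qty=6): fills=none; bids=[#1:6@100] asks=[-]
After op 2 cancel(order #1): fills=none; bids=[-] asks=[-]
After op 3 [order #2] limit_sell(price=96, qty=5): fills=none; bids=[-] asks=[#2:5@96]
After op 4 [order #3] market_sell(qty=4): fills=none; bids=[-] asks=[#2:5@96]
After op 5 cancel(order #1): fills=none; bids=[-] asks=[#2:5@96]
After op 6 [order #4] limit_buy(price=104, qty=4): fills=#4x#2:4@96; bids=[-] asks=[#2:1@96]
After op 7 [order #5] limit_sell(price=97, qty=5): fills=none; bids=[-] asks=[#2:1@96 #5:5@97]
After op 8 cancel(order #2): fills=none; bids=[-] asks=[#5:5@97]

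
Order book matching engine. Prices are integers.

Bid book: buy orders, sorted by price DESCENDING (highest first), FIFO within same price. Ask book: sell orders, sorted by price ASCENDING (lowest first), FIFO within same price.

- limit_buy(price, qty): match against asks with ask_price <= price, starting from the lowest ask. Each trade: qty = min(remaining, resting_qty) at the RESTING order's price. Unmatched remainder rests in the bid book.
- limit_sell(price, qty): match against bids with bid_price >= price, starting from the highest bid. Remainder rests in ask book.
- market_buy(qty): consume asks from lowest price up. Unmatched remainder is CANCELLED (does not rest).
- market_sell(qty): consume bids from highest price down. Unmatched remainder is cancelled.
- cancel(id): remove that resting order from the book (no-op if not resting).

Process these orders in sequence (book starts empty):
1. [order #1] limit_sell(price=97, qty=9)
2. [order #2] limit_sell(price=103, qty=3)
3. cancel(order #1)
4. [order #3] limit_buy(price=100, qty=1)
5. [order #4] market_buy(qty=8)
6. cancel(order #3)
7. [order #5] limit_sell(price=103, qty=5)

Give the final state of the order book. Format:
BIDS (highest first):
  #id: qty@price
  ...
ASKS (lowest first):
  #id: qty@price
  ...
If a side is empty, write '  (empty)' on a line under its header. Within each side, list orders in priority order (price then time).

Answer: BIDS (highest first):
  (empty)
ASKS (lowest first):
  #5: 5@103

Derivation:
After op 1 [order #1] limit_sell(price=97, qty=9): fills=none; bids=[-] asks=[#1:9@97]
After op 2 [order #2] limit_sell(price=103, qty=3): fills=none; bids=[-] asks=[#1:9@97 #2:3@103]
After op 3 cancel(order #1): fills=none; bids=[-] asks=[#2:3@103]
After op 4 [order #3] limit_buy(price=100, qty=1): fills=none; bids=[#3:1@100] asks=[#2:3@103]
After op 5 [order #4] market_buy(qty=8): fills=#4x#2:3@103; bids=[#3:1@100] asks=[-]
After op 6 cancel(order #3): fills=none; bids=[-] asks=[-]
After op 7 [order #5] limit_sell(price=103, qty=5): fills=none; bids=[-] asks=[#5:5@103]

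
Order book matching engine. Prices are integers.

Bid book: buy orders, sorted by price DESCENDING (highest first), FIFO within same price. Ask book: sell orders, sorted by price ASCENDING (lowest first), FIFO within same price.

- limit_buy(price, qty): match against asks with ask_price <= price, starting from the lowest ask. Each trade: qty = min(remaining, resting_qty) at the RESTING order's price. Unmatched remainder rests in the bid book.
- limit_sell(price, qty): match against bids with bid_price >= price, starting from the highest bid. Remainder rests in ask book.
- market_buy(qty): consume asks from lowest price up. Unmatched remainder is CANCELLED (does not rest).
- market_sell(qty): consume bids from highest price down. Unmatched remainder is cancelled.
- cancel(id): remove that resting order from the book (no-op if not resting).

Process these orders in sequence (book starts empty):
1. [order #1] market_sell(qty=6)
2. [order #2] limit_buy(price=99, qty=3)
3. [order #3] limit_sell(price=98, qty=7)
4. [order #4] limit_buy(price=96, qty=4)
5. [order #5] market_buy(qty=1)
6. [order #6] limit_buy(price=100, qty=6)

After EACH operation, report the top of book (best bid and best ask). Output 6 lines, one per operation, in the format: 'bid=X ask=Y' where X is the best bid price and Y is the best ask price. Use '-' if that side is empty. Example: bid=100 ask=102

Answer: bid=- ask=-
bid=99 ask=-
bid=- ask=98
bid=96 ask=98
bid=96 ask=98
bid=100 ask=-

Derivation:
After op 1 [order #1] market_sell(qty=6): fills=none; bids=[-] asks=[-]
After op 2 [order #2] limit_buy(price=99, qty=3): fills=none; bids=[#2:3@99] asks=[-]
After op 3 [order #3] limit_sell(price=98, qty=7): fills=#2x#3:3@99; bids=[-] asks=[#3:4@98]
After op 4 [order #4] limit_buy(price=96, qty=4): fills=none; bids=[#4:4@96] asks=[#3:4@98]
After op 5 [order #5] market_buy(qty=1): fills=#5x#3:1@98; bids=[#4:4@96] asks=[#3:3@98]
After op 6 [order #6] limit_buy(price=100, qty=6): fills=#6x#3:3@98; bids=[#6:3@100 #4:4@96] asks=[-]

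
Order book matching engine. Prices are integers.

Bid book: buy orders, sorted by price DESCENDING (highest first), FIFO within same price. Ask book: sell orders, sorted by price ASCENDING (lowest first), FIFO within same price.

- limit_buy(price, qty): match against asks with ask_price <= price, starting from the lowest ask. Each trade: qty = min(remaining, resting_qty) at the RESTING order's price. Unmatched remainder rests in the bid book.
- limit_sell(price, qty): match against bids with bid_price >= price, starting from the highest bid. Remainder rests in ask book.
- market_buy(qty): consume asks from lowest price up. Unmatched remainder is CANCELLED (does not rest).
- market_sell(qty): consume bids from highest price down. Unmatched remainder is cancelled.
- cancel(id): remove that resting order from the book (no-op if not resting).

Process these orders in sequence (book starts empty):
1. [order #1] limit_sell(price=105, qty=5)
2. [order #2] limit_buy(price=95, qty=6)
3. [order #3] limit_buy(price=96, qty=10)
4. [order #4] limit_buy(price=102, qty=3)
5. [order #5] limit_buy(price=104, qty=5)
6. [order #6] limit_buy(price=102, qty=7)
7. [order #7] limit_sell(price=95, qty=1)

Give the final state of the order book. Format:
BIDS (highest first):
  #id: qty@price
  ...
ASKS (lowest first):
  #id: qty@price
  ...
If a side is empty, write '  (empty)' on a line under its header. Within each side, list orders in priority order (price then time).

After op 1 [order #1] limit_sell(price=105, qty=5): fills=none; bids=[-] asks=[#1:5@105]
After op 2 [order #2] limit_buy(price=95, qty=6): fills=none; bids=[#2:6@95] asks=[#1:5@105]
After op 3 [order #3] limit_buy(price=96, qty=10): fills=none; bids=[#3:10@96 #2:6@95] asks=[#1:5@105]
After op 4 [order #4] limit_buy(price=102, qty=3): fills=none; bids=[#4:3@102 #3:10@96 #2:6@95] asks=[#1:5@105]
After op 5 [order #5] limit_buy(price=104, qty=5): fills=none; bids=[#5:5@104 #4:3@102 #3:10@96 #2:6@95] asks=[#1:5@105]
After op 6 [order #6] limit_buy(price=102, qty=7): fills=none; bids=[#5:5@104 #4:3@102 #6:7@102 #3:10@96 #2:6@95] asks=[#1:5@105]
After op 7 [order #7] limit_sell(price=95, qty=1): fills=#5x#7:1@104; bids=[#5:4@104 #4:3@102 #6:7@102 #3:10@96 #2:6@95] asks=[#1:5@105]

Answer: BIDS (highest first):
  #5: 4@104
  #4: 3@102
  #6: 7@102
  #3: 10@96
  #2: 6@95
ASKS (lowest first):
  #1: 5@105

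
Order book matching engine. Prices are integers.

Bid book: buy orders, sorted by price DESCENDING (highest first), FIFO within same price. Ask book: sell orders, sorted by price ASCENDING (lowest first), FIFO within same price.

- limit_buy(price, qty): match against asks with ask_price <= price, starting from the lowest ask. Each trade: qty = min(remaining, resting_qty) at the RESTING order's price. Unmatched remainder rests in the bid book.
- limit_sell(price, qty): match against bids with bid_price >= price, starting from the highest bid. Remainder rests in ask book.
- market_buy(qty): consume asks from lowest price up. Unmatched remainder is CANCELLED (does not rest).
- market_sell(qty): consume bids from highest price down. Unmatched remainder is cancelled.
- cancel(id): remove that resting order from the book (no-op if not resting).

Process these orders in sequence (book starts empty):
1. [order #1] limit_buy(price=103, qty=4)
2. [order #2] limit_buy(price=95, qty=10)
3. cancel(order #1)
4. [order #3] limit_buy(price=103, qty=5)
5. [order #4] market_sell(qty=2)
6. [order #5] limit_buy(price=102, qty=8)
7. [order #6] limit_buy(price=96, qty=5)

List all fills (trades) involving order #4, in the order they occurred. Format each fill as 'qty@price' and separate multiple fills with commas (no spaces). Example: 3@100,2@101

After op 1 [order #1] limit_buy(price=103, qty=4): fills=none; bids=[#1:4@103] asks=[-]
After op 2 [order #2] limit_buy(price=95, qty=10): fills=none; bids=[#1:4@103 #2:10@95] asks=[-]
After op 3 cancel(order #1): fills=none; bids=[#2:10@95] asks=[-]
After op 4 [order #3] limit_buy(price=103, qty=5): fills=none; bids=[#3:5@103 #2:10@95] asks=[-]
After op 5 [order #4] market_sell(qty=2): fills=#3x#4:2@103; bids=[#3:3@103 #2:10@95] asks=[-]
After op 6 [order #5] limit_buy(price=102, qty=8): fills=none; bids=[#3:3@103 #5:8@102 #2:10@95] asks=[-]
After op 7 [order #6] limit_buy(price=96, qty=5): fills=none; bids=[#3:3@103 #5:8@102 #6:5@96 #2:10@95] asks=[-]

Answer: 2@103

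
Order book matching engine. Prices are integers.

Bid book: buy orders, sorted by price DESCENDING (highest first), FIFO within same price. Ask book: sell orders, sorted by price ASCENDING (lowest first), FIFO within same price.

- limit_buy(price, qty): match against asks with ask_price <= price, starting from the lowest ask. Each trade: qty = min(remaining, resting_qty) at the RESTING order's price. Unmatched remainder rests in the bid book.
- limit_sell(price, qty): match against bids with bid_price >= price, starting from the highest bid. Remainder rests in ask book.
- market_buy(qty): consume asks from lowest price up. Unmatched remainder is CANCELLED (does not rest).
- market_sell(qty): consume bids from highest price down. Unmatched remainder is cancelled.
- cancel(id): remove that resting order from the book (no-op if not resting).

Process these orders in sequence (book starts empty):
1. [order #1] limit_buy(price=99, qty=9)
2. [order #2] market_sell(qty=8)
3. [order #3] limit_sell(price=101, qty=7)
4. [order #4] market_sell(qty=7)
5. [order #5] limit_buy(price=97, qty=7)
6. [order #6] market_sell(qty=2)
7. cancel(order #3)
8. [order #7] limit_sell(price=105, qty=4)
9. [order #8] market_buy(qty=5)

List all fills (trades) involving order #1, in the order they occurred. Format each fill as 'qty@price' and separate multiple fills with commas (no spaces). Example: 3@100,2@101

Answer: 8@99,1@99

Derivation:
After op 1 [order #1] limit_buy(price=99, qty=9): fills=none; bids=[#1:9@99] asks=[-]
After op 2 [order #2] market_sell(qty=8): fills=#1x#2:8@99; bids=[#1:1@99] asks=[-]
After op 3 [order #3] limit_sell(price=101, qty=7): fills=none; bids=[#1:1@99] asks=[#3:7@101]
After op 4 [order #4] market_sell(qty=7): fills=#1x#4:1@99; bids=[-] asks=[#3:7@101]
After op 5 [order #5] limit_buy(price=97, qty=7): fills=none; bids=[#5:7@97] asks=[#3:7@101]
After op 6 [order #6] market_sell(qty=2): fills=#5x#6:2@97; bids=[#5:5@97] asks=[#3:7@101]
After op 7 cancel(order #3): fills=none; bids=[#5:5@97] asks=[-]
After op 8 [order #7] limit_sell(price=105, qty=4): fills=none; bids=[#5:5@97] asks=[#7:4@105]
After op 9 [order #8] market_buy(qty=5): fills=#8x#7:4@105; bids=[#5:5@97] asks=[-]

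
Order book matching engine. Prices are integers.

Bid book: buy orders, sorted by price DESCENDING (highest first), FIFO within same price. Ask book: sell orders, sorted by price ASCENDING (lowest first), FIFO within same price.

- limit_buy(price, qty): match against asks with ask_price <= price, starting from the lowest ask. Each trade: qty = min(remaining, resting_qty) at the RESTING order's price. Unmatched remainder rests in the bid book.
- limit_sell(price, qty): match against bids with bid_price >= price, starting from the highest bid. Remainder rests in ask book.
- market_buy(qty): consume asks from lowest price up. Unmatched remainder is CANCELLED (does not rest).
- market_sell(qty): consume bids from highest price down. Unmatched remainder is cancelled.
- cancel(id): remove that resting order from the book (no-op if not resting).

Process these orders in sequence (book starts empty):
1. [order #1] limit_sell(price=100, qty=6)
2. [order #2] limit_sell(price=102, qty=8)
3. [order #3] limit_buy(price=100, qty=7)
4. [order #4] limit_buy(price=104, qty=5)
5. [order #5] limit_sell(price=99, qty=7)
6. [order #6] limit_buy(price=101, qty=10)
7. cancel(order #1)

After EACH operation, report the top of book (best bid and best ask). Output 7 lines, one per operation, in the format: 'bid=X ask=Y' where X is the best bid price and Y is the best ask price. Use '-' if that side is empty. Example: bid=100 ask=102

After op 1 [order #1] limit_sell(price=100, qty=6): fills=none; bids=[-] asks=[#1:6@100]
After op 2 [order #2] limit_sell(price=102, qty=8): fills=none; bids=[-] asks=[#1:6@100 #2:8@102]
After op 3 [order #3] limit_buy(price=100, qty=7): fills=#3x#1:6@100; bids=[#3:1@100] asks=[#2:8@102]
After op 4 [order #4] limit_buy(price=104, qty=5): fills=#4x#2:5@102; bids=[#3:1@100] asks=[#2:3@102]
After op 5 [order #5] limit_sell(price=99, qty=7): fills=#3x#5:1@100; bids=[-] asks=[#5:6@99 #2:3@102]
After op 6 [order #6] limit_buy(price=101, qty=10): fills=#6x#5:6@99; bids=[#6:4@101] asks=[#2:3@102]
After op 7 cancel(order #1): fills=none; bids=[#6:4@101] asks=[#2:3@102]

Answer: bid=- ask=100
bid=- ask=100
bid=100 ask=102
bid=100 ask=102
bid=- ask=99
bid=101 ask=102
bid=101 ask=102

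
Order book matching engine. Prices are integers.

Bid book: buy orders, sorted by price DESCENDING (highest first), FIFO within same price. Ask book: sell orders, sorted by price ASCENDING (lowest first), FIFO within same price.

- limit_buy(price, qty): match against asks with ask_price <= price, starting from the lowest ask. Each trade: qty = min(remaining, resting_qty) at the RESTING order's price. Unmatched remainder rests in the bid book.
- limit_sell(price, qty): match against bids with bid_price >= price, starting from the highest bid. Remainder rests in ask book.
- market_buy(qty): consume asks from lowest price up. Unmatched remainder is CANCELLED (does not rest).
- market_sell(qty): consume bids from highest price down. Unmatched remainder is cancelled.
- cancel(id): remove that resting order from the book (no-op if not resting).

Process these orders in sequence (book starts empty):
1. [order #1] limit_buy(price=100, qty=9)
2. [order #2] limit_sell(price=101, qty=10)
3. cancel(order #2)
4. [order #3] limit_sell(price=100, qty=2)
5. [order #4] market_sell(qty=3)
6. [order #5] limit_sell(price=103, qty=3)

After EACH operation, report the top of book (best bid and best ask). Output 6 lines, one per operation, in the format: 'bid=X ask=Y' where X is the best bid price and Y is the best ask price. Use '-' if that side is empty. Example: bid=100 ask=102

After op 1 [order #1] limit_buy(price=100, qty=9): fills=none; bids=[#1:9@100] asks=[-]
After op 2 [order #2] limit_sell(price=101, qty=10): fills=none; bids=[#1:9@100] asks=[#2:10@101]
After op 3 cancel(order #2): fills=none; bids=[#1:9@100] asks=[-]
After op 4 [order #3] limit_sell(price=100, qty=2): fills=#1x#3:2@100; bids=[#1:7@100] asks=[-]
After op 5 [order #4] market_sell(qty=3): fills=#1x#4:3@100; bids=[#1:4@100] asks=[-]
After op 6 [order #5] limit_sell(price=103, qty=3): fills=none; bids=[#1:4@100] asks=[#5:3@103]

Answer: bid=100 ask=-
bid=100 ask=101
bid=100 ask=-
bid=100 ask=-
bid=100 ask=-
bid=100 ask=103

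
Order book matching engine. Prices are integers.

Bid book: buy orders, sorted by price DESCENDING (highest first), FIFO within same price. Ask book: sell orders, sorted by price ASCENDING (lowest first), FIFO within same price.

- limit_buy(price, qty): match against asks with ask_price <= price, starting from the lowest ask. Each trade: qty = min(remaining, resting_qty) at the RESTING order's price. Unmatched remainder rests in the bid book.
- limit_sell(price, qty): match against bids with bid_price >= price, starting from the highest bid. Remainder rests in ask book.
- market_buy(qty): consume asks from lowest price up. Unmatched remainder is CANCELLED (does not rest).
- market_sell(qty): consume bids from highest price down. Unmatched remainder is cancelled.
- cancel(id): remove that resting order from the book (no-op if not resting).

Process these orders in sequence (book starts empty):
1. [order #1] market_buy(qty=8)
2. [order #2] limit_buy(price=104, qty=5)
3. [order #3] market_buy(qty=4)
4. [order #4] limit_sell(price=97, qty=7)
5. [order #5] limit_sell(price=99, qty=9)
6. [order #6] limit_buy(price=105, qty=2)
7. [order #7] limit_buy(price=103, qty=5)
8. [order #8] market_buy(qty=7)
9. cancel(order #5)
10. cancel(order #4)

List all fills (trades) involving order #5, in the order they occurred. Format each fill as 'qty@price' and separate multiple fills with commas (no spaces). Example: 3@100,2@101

After op 1 [order #1] market_buy(qty=8): fills=none; bids=[-] asks=[-]
After op 2 [order #2] limit_buy(price=104, qty=5): fills=none; bids=[#2:5@104] asks=[-]
After op 3 [order #3] market_buy(qty=4): fills=none; bids=[#2:5@104] asks=[-]
After op 4 [order #4] limit_sell(price=97, qty=7): fills=#2x#4:5@104; bids=[-] asks=[#4:2@97]
After op 5 [order #5] limit_sell(price=99, qty=9): fills=none; bids=[-] asks=[#4:2@97 #5:9@99]
After op 6 [order #6] limit_buy(price=105, qty=2): fills=#6x#4:2@97; bids=[-] asks=[#5:9@99]
After op 7 [order #7] limit_buy(price=103, qty=5): fills=#7x#5:5@99; bids=[-] asks=[#5:4@99]
After op 8 [order #8] market_buy(qty=7): fills=#8x#5:4@99; bids=[-] asks=[-]
After op 9 cancel(order #5): fills=none; bids=[-] asks=[-]
After op 10 cancel(order #4): fills=none; bids=[-] asks=[-]

Answer: 5@99,4@99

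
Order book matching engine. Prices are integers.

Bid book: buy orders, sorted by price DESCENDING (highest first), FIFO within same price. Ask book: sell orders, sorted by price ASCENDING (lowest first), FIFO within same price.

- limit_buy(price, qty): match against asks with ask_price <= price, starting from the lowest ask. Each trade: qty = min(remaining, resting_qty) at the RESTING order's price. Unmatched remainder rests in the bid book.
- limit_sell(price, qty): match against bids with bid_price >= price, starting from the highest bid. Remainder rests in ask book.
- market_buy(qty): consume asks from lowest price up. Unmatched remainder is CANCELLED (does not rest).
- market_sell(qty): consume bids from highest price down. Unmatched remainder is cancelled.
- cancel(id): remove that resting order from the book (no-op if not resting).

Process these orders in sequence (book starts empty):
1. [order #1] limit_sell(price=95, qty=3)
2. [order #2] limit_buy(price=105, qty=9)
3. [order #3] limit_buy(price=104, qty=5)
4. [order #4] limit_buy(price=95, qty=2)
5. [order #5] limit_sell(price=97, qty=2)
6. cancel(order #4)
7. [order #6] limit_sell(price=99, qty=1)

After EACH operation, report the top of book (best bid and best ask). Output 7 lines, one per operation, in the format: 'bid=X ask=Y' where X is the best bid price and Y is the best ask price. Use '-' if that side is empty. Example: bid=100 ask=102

After op 1 [order #1] limit_sell(price=95, qty=3): fills=none; bids=[-] asks=[#1:3@95]
After op 2 [order #2] limit_buy(price=105, qty=9): fills=#2x#1:3@95; bids=[#2:6@105] asks=[-]
After op 3 [order #3] limit_buy(price=104, qty=5): fills=none; bids=[#2:6@105 #3:5@104] asks=[-]
After op 4 [order #4] limit_buy(price=95, qty=2): fills=none; bids=[#2:6@105 #3:5@104 #4:2@95] asks=[-]
After op 5 [order #5] limit_sell(price=97, qty=2): fills=#2x#5:2@105; bids=[#2:4@105 #3:5@104 #4:2@95] asks=[-]
After op 6 cancel(order #4): fills=none; bids=[#2:4@105 #3:5@104] asks=[-]
After op 7 [order #6] limit_sell(price=99, qty=1): fills=#2x#6:1@105; bids=[#2:3@105 #3:5@104] asks=[-]

Answer: bid=- ask=95
bid=105 ask=-
bid=105 ask=-
bid=105 ask=-
bid=105 ask=-
bid=105 ask=-
bid=105 ask=-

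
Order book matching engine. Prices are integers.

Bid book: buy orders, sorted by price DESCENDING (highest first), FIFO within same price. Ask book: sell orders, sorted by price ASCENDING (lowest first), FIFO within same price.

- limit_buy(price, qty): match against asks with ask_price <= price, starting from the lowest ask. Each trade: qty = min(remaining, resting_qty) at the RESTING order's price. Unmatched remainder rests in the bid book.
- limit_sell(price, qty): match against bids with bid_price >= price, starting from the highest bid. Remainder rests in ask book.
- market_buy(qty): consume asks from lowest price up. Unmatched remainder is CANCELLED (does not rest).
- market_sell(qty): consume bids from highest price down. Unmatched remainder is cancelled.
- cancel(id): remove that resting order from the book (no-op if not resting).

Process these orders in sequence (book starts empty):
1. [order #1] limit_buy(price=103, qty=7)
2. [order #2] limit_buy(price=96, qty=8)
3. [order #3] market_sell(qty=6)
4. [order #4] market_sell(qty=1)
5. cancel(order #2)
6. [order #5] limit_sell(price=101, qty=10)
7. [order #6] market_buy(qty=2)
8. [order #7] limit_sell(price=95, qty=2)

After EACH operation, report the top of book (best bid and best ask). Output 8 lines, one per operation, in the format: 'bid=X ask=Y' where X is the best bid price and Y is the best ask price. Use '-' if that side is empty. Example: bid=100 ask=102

Answer: bid=103 ask=-
bid=103 ask=-
bid=103 ask=-
bid=96 ask=-
bid=- ask=-
bid=- ask=101
bid=- ask=101
bid=- ask=95

Derivation:
After op 1 [order #1] limit_buy(price=103, qty=7): fills=none; bids=[#1:7@103] asks=[-]
After op 2 [order #2] limit_buy(price=96, qty=8): fills=none; bids=[#1:7@103 #2:8@96] asks=[-]
After op 3 [order #3] market_sell(qty=6): fills=#1x#3:6@103; bids=[#1:1@103 #2:8@96] asks=[-]
After op 4 [order #4] market_sell(qty=1): fills=#1x#4:1@103; bids=[#2:8@96] asks=[-]
After op 5 cancel(order #2): fills=none; bids=[-] asks=[-]
After op 6 [order #5] limit_sell(price=101, qty=10): fills=none; bids=[-] asks=[#5:10@101]
After op 7 [order #6] market_buy(qty=2): fills=#6x#5:2@101; bids=[-] asks=[#5:8@101]
After op 8 [order #7] limit_sell(price=95, qty=2): fills=none; bids=[-] asks=[#7:2@95 #5:8@101]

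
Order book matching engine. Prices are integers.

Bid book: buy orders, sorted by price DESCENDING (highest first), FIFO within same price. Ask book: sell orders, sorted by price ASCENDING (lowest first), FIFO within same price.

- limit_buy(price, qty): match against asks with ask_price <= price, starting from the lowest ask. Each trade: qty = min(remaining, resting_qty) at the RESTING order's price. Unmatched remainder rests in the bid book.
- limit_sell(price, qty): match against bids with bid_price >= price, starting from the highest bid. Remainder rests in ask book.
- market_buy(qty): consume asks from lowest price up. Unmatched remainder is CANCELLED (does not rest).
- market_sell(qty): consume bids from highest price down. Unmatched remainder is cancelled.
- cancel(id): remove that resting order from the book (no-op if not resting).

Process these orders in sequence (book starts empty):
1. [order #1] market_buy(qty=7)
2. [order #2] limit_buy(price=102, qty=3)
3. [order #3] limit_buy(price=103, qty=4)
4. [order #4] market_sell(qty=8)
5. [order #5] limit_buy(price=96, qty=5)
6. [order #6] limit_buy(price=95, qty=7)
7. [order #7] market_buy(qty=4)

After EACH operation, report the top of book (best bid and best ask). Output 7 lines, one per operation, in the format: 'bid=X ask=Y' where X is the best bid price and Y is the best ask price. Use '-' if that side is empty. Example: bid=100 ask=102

After op 1 [order #1] market_buy(qty=7): fills=none; bids=[-] asks=[-]
After op 2 [order #2] limit_buy(price=102, qty=3): fills=none; bids=[#2:3@102] asks=[-]
After op 3 [order #3] limit_buy(price=103, qty=4): fills=none; bids=[#3:4@103 #2:3@102] asks=[-]
After op 4 [order #4] market_sell(qty=8): fills=#3x#4:4@103 #2x#4:3@102; bids=[-] asks=[-]
After op 5 [order #5] limit_buy(price=96, qty=5): fills=none; bids=[#5:5@96] asks=[-]
After op 6 [order #6] limit_buy(price=95, qty=7): fills=none; bids=[#5:5@96 #6:7@95] asks=[-]
After op 7 [order #7] market_buy(qty=4): fills=none; bids=[#5:5@96 #6:7@95] asks=[-]

Answer: bid=- ask=-
bid=102 ask=-
bid=103 ask=-
bid=- ask=-
bid=96 ask=-
bid=96 ask=-
bid=96 ask=-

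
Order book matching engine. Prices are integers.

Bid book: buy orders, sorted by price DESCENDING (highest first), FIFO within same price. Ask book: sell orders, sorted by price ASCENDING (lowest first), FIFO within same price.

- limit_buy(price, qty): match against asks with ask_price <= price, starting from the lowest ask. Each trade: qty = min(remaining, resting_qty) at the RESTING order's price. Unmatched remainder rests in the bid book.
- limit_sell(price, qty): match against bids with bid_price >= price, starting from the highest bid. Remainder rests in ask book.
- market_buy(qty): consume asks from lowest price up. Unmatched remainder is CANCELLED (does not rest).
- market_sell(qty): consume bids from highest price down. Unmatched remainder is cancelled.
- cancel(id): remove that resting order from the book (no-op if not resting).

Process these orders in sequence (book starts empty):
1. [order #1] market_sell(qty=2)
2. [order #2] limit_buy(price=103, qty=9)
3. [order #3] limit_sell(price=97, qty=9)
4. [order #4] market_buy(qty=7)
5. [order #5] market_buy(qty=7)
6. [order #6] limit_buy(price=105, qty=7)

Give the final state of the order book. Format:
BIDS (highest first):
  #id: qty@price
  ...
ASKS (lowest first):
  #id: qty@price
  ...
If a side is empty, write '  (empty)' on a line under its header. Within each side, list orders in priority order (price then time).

After op 1 [order #1] market_sell(qty=2): fills=none; bids=[-] asks=[-]
After op 2 [order #2] limit_buy(price=103, qty=9): fills=none; bids=[#2:9@103] asks=[-]
After op 3 [order #3] limit_sell(price=97, qty=9): fills=#2x#3:9@103; bids=[-] asks=[-]
After op 4 [order #4] market_buy(qty=7): fills=none; bids=[-] asks=[-]
After op 5 [order #5] market_buy(qty=7): fills=none; bids=[-] asks=[-]
After op 6 [order #6] limit_buy(price=105, qty=7): fills=none; bids=[#6:7@105] asks=[-]

Answer: BIDS (highest first):
  #6: 7@105
ASKS (lowest first):
  (empty)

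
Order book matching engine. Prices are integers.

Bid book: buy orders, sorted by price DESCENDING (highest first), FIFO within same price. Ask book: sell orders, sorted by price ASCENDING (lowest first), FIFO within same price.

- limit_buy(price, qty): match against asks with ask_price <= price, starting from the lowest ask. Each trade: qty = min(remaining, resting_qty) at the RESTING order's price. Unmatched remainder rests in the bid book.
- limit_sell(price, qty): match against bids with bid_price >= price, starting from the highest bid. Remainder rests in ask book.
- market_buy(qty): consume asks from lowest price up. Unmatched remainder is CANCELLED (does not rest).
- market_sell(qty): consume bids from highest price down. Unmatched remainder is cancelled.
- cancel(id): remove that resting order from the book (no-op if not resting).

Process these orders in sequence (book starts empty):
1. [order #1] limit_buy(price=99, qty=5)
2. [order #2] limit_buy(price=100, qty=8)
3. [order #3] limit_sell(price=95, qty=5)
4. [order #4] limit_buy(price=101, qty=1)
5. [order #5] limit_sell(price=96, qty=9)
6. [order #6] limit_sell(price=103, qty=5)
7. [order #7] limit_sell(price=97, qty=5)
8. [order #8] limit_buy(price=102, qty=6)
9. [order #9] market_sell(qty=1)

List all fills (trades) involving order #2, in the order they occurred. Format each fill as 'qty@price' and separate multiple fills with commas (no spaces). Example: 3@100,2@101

Answer: 5@100,3@100

Derivation:
After op 1 [order #1] limit_buy(price=99, qty=5): fills=none; bids=[#1:5@99] asks=[-]
After op 2 [order #2] limit_buy(price=100, qty=8): fills=none; bids=[#2:8@100 #1:5@99] asks=[-]
After op 3 [order #3] limit_sell(price=95, qty=5): fills=#2x#3:5@100; bids=[#2:3@100 #1:5@99] asks=[-]
After op 4 [order #4] limit_buy(price=101, qty=1): fills=none; bids=[#4:1@101 #2:3@100 #1:5@99] asks=[-]
After op 5 [order #5] limit_sell(price=96, qty=9): fills=#4x#5:1@101 #2x#5:3@100 #1x#5:5@99; bids=[-] asks=[-]
After op 6 [order #6] limit_sell(price=103, qty=5): fills=none; bids=[-] asks=[#6:5@103]
After op 7 [order #7] limit_sell(price=97, qty=5): fills=none; bids=[-] asks=[#7:5@97 #6:5@103]
After op 8 [order #8] limit_buy(price=102, qty=6): fills=#8x#7:5@97; bids=[#8:1@102] asks=[#6:5@103]
After op 9 [order #9] market_sell(qty=1): fills=#8x#9:1@102; bids=[-] asks=[#6:5@103]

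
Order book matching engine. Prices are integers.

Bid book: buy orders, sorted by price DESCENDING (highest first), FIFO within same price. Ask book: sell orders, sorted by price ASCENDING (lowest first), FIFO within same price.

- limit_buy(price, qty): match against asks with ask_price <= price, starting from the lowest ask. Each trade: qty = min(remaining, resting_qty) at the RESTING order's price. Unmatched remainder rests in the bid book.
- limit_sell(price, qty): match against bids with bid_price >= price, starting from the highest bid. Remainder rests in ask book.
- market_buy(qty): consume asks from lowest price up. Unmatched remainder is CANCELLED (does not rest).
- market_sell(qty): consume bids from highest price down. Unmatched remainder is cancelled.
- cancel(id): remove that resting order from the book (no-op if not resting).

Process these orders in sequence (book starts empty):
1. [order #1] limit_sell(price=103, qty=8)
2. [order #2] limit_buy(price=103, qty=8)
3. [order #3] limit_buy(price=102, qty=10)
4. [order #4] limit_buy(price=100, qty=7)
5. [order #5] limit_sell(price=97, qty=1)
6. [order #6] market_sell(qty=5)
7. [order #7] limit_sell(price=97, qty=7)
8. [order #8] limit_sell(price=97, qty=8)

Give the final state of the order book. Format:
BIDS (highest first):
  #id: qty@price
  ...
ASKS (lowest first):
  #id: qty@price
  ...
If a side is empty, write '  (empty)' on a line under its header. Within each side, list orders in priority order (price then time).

Answer: BIDS (highest first):
  (empty)
ASKS (lowest first):
  #8: 4@97

Derivation:
After op 1 [order #1] limit_sell(price=103, qty=8): fills=none; bids=[-] asks=[#1:8@103]
After op 2 [order #2] limit_buy(price=103, qty=8): fills=#2x#1:8@103; bids=[-] asks=[-]
After op 3 [order #3] limit_buy(price=102, qty=10): fills=none; bids=[#3:10@102] asks=[-]
After op 4 [order #4] limit_buy(price=100, qty=7): fills=none; bids=[#3:10@102 #4:7@100] asks=[-]
After op 5 [order #5] limit_sell(price=97, qty=1): fills=#3x#5:1@102; bids=[#3:9@102 #4:7@100] asks=[-]
After op 6 [order #6] market_sell(qty=5): fills=#3x#6:5@102; bids=[#3:4@102 #4:7@100] asks=[-]
After op 7 [order #7] limit_sell(price=97, qty=7): fills=#3x#7:4@102 #4x#7:3@100; bids=[#4:4@100] asks=[-]
After op 8 [order #8] limit_sell(price=97, qty=8): fills=#4x#8:4@100; bids=[-] asks=[#8:4@97]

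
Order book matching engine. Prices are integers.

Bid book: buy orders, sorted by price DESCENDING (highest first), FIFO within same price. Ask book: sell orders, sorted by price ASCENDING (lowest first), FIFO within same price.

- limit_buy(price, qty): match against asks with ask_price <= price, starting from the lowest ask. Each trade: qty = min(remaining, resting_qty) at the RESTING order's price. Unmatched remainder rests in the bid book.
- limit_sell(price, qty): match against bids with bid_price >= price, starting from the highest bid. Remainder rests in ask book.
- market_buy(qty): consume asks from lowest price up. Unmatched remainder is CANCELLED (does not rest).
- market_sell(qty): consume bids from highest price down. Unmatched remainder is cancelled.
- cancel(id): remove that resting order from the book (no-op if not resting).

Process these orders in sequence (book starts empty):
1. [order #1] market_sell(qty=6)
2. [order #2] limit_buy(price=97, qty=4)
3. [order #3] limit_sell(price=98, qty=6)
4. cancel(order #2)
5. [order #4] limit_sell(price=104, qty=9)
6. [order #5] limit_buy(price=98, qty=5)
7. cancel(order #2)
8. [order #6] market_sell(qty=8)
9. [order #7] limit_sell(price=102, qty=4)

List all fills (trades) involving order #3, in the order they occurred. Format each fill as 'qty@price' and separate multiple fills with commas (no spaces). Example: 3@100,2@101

Answer: 5@98

Derivation:
After op 1 [order #1] market_sell(qty=6): fills=none; bids=[-] asks=[-]
After op 2 [order #2] limit_buy(price=97, qty=4): fills=none; bids=[#2:4@97] asks=[-]
After op 3 [order #3] limit_sell(price=98, qty=6): fills=none; bids=[#2:4@97] asks=[#3:6@98]
After op 4 cancel(order #2): fills=none; bids=[-] asks=[#3:6@98]
After op 5 [order #4] limit_sell(price=104, qty=9): fills=none; bids=[-] asks=[#3:6@98 #4:9@104]
After op 6 [order #5] limit_buy(price=98, qty=5): fills=#5x#3:5@98; bids=[-] asks=[#3:1@98 #4:9@104]
After op 7 cancel(order #2): fills=none; bids=[-] asks=[#3:1@98 #4:9@104]
After op 8 [order #6] market_sell(qty=8): fills=none; bids=[-] asks=[#3:1@98 #4:9@104]
After op 9 [order #7] limit_sell(price=102, qty=4): fills=none; bids=[-] asks=[#3:1@98 #7:4@102 #4:9@104]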